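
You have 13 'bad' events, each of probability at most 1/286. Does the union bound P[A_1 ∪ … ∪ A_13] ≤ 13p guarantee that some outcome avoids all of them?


Union bound: P[∪_{i=1}^{13} A_i] ≤ Σ_i P[A_i] ≤ 13·p = 13·(1/286) = 1/22.
Numerically: 1/22 ≈ 0.045455.
Is 1/22 < 1? YES.
Since P[∪ A_i] ≤ 1/22 < 1, the complement has P[∩ A_i^c] ≥ 1 − 1/22 = 21/22 > 0, so some outcome avoids every A_i.

13·p = 1/22 ≈ 0.045455; existence CERTIFIED by the union bound.


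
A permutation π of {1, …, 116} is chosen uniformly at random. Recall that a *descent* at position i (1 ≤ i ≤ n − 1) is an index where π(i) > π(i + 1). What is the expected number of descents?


Write X = Σ X_I over i = 1, …, 115, with X_I the indicator of one descent.
There are 115 indicators.
For each fixed i, the pair (π(i), π(i+1)) is a uniformly random ordered pair of distinct values from {1, …, 116}; by symmetry P[π(i) > π(i+1)] = 1/2.
By linearity: E[X] = 115 · (1/2) = (116 − 1) · (1/2) = 115/2 ≈ 57.5000.

E[X] = 115/2 = 57.5000.


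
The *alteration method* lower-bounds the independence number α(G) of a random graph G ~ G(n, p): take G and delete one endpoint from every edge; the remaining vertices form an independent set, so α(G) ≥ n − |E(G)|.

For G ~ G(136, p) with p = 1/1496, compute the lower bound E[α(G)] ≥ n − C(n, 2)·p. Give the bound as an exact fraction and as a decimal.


E[|E(G)|] = C(136, 2)·p = 9180 · (1/1496) = 135/22.
E[α(G)] ≥ n − E[|E(G)|] = 136 − 135/22 = 2857/22.
Numerically: ≈ 129.86364.
(This is only a lower bound; the true E[α(G)] may be larger.)

E[α(G)] ≥ 2857/22 ≈ 129.86364.


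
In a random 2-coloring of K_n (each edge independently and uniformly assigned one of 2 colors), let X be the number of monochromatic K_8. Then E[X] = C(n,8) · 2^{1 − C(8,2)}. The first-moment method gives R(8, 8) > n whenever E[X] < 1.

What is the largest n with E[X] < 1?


We need C(n, 8) · 2^{1 − 28} < 1, i.e. C(n, 8) < 2^{28 − 1} = 134217728.
Check values of n near the boundary:
  n = 37: C(37, 8) = 38608020; 38608020 < 134217728? YES
  n = 38: C(38, 8) = 48903492; 48903492 < 134217728? YES
  n = 39: C(39, 8) = 61523748; 61523748 < 134217728? YES
  n = 40: C(40, 8) = 76904685; 76904685 < 134217728? YES
  n = 41: C(41, 8) = 95548245; 95548245 < 134217728? YES
  n = 42: C(42, 8) = 118030185; 118030185 < 134217728? YES
  n = 43: C(43, 8) = 145008513; 145008513 < 134217728? NO
  n = 44: C(44, 8) = 177232627; 177232627 < 134217728? NO
The largest n with C(n, 8) < 134217728 is n = 42 (where E[X] = 118030185/134217728 ≈ 0.8793934). Hence R(8, 8) > 42, i.e. R(8, 8) ≥ 43.

Largest n = 42; hence R(8, 8) > 42.


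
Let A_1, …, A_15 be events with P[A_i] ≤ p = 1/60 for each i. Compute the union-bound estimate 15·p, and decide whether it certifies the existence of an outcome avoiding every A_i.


Union bound: P[∪_{i=1}^{15} A_i] ≤ Σ_i P[A_i] ≤ 15·p = 15·(1/60) = 1/4.
Numerically: 1/4 ≈ 0.250000.
Is 1/4 < 1? YES.
Since P[∪ A_i] ≤ 1/4 < 1, the complement has P[∩ A_i^c] ≥ 1 − 1/4 = 3/4 > 0, so some outcome avoids every A_i.

15·p = 1/4 ≈ 0.250000; existence CERTIFIED by the union bound.


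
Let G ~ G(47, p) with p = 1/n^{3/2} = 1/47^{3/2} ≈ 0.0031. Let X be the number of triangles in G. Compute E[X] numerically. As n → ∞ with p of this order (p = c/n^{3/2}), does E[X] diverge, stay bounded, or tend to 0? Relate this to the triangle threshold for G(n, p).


Number of potential triangles: C(47, 3) = 16215.
Each occurs with probability p³ ≈ (0.0031)³ ≈ 2.98923e-08.
By linearity: E[X] = C(47, 3)·p³ ≈ 16215 · 2.98923e-08 ≈ 0.000.
Since α = 3/2 > 1, p = c/n^{3/2} = o(1/n) is below the triangle threshold p ~ 1/n. Asymptotically E[X] ~ (c³/6)·n^{3(1−α)} = (1³/6)·n^{-1.5} → 0, so by Markov's inequality G has no triangles w.h.p.

E[X] ≈ 0.000; in regime p = Θ(1/n^{3/2}) E[X] tends to 0 (below the triangle threshold p ~ 1/n).


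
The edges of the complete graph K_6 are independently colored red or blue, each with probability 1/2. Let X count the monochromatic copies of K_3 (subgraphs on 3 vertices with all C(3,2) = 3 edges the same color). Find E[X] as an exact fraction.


Let X = Σ_S X_S over the C(6, 3) = 20 subsets S of size 3, where X_S = 1 if the K_3 on S is monochromatic.
For a fixed S, the K_3 on S has C(3, 2) = 3 edges. P[all 3 edges red] = (1/2)^3, and likewise for blue, so P[monochromatic] = 2·(1/2)^3 = 2^{1 − 3} = 1/4.
By linearity: E[X] = C(6, 3) · 2^{1 − 3} = 20 · 1/4 = 5.
Numerically: E[X] ≈ 5.000000.

E[X] = C(6,3)·2^(1−C(3,2)) = 5 ≈ 5.000000.


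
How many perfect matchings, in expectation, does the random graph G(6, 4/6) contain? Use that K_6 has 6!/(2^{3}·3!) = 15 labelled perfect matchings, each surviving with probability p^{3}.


K_6 has 6!/(2^{3}·3!) = 15 labelled perfect matchings.
For each such perfect matching H, let X_H = 1 if all 3 edges of H are present in G. Then P[X_H = 1] = p^{3} = (2/3)^{3} = 8/27.
By linearity: E[X] = Σ_H E[X_H] = 15 · p^{3} = 15 · 8/27 = 40/9.
Numerically: E[X] ≈ 4.44444.

E[X] = 15 · (2/3)^{3} = 40/9 ≈ 4.44444.


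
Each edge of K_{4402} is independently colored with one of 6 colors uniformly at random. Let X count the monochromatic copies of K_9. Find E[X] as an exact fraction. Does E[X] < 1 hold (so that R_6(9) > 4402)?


E[X] = C(4402, 9) · 6^{1 − 36} = 1696419745356657449393393700 · 6^{−35} = 1696419745356657449393393700/1719070799748422591028658176.
As a reduced fraction: E[X] = 141368312113054787449449475/143255899979035215919054848 ≈ 0.987.
Is E[X] < 1? YES.
Since E[X] < 1, there exists a 6-coloring of K_{4402} with no monochromatic K_9; hence R_6(9) > 4402.

E[X] = 141368312113054787449449475/143255899979035215919054848 ≈ 0.987; E[X] < 1, so R_6(9) > 4402.


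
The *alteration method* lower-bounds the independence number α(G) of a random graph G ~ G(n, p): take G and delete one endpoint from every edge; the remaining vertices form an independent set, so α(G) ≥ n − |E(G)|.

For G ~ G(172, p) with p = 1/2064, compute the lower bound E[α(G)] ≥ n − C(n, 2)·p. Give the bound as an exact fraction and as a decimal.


E[|E(G)|] = C(172, 2)·p = 14706 · (1/2064) = 57/8.
E[α(G)] ≥ n − E[|E(G)|] = 172 − 57/8 = 1319/8.
Numerically: ≈ 164.8750.
(This is only a lower bound; the true E[α(G)] may be larger.)

E[α(G)] ≥ 1319/8 ≈ 164.8750.


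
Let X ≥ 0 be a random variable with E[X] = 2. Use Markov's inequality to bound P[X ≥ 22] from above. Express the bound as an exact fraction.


μ = E[X] = 2, a = 22.
Markov: P[X ≥ 22] ≤ μ/a = (2)/22 = 1/11.
Numerically: ≈ 0.0909.
(Since a = 22 > μ = 2.0000, the bound 1/11 is < 1 and informative.)

P[X ≥ 22] ≤ 1/11 ≈ 0.0909.


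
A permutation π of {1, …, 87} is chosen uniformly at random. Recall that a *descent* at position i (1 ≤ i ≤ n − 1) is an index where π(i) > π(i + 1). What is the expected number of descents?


Write X = Σ X_I over i = 1, …, 86, with X_I the indicator of one descent.
There are 86 indicators.
For each fixed i, the pair (π(i), π(i+1)) is a uniformly random ordered pair of distinct values from {1, …, 87}; by symmetry P[π(i) > π(i+1)] = 1/2.
By linearity: E[X] = 86 · (1/2) = (87 − 1) · (1/2) = 43 ≈ 43.000.

E[X] = 43 = 43.000.


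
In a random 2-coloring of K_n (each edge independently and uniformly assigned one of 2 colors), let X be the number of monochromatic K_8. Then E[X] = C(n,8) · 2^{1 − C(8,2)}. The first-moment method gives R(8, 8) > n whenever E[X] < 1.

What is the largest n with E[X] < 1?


We need C(n, 8) · 2^{1 − 28} < 1, i.e. C(n, 8) < 2^{28 − 1} = 134217728.
Check values of n near the boundary:
  n = 36: C(36, 8) = 30260340; 30260340 < 134217728? YES
  n = 37: C(37, 8) = 38608020; 38608020 < 134217728? YES
  n = 38: C(38, 8) = 48903492; 48903492 < 134217728? YES
  n = 39: C(39, 8) = 61523748; 61523748 < 134217728? YES
  n = 40: C(40, 8) = 76904685; 76904685 < 134217728? YES
  n = 41: C(41, 8) = 95548245; 95548245 < 134217728? YES
  n = 42: C(42, 8) = 118030185; 118030185 < 134217728? YES
  n = 43: C(43, 8) = 145008513; 145008513 < 134217728? NO
The largest n with C(n, 8) < 134217728 is n = 42 (where E[X] = 118030185/134217728 ≈ 0.879393). Hence R(8, 8) > 42, i.e. R(8, 8) ≥ 43.

Largest n = 42; hence R(8, 8) > 42.


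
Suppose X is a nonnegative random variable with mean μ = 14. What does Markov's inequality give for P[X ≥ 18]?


μ = E[X] = 14, a = 18.
Markov: P[X ≥ 18] ≤ μ/a = (14)/18 = 7/9.
Numerically: ≈ 0.777778.
(Since a = 18 > μ = 14.000000, the bound 7/9 is < 1 and informative.)

P[X ≥ 18] ≤ 7/9 ≈ 0.777778.


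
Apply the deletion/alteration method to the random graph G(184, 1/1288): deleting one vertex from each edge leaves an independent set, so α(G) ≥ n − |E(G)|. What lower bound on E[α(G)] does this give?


E[|E(G)|] = C(184, 2)·p = 16836 · (1/1288) = 183/14.
E[α(G)] ≥ n − E[|E(G)|] = 184 − 183/14 = 2393/14.
Numerically: ≈ 170.92857.
(This is only a lower bound; the true E[α(G)] may be larger.)

E[α(G)] ≥ 2393/14 ≈ 170.92857.


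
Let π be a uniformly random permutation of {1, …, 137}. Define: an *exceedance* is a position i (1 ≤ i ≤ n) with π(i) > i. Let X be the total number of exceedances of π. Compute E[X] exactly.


Write X = Σ_{i=1}^{137} X_i, where X_i = 1_{π(i) > i}.
For each fixed i, π(i) is uniform over {1, …, 137} (marginal of a uniform permutation), so P[π(i) > i] = (n − i)/n. Summing: Σ_{i=1}^{137} (n − i)/n = (0 + 1 + … + 136)/137 = 137(137 − 1)/(2·137) = (137 − 1)/2.
Hence E[X] = Σ_{i=1}^{137} (137 − i)/137 = 68 ≈ 68.000000.

E[X] = 68 = 68.000000.


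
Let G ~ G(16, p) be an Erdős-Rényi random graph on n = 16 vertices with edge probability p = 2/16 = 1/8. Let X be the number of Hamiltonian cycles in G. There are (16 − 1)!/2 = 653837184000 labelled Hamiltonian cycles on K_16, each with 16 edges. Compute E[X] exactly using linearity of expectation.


K_16 has (16 − 1)!/2 = 653837184000 labelled Hamiltonian cycles.
For each such Hamiltonian cycle H, let X_H = 1 if all 16 edges of H are present in G. Then P[X_H = 1] = p^{16} = (1/8)^{16} = 1/281474976710656.
By linearity of expectation: E[X] = Σ_H E[X_H] = 653837184000 · p^{16} = 653837184000 · 1/281474976710656 = 638512875/274877906944.
Numerically: E[X] ≈ 0.002323.

E[X] = 653837184000 · (1/8)^{16} = 638512875/274877906944 ≈ 0.002323.


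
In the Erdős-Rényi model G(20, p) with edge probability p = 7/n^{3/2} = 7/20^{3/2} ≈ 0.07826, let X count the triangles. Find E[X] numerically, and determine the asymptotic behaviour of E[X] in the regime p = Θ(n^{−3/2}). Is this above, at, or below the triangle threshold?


Number of potential triangles: C(20, 3) = 1140.
Each occurs with probability p³ ≈ (0.07826)³ ≈ 4.793571e-04.
By linearity: E[X] = C(20, 3)·p³ ≈ 1140 · 4.793571e-04 ≈ 0.5465.
Since α = 3/2 > 1, p = c/n^{3/2} = o(1/n) is below the triangle threshold p ~ 1/n. Asymptotically E[X] ~ (c³/6)·n^{3(1−α)} = (7³/6)·n^{-1.5} → 0, so by Markov's inequality G has no triangles w.h.p.

E[X] ≈ 0.5465; in regime p = Θ(1/n^{3/2}) E[X] tends to 0 (below the triangle threshold p ~ 1/n).


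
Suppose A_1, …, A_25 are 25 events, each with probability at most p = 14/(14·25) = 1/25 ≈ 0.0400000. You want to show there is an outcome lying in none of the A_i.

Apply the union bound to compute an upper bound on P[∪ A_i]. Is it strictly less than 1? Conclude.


Union bound: P[∪_{i=1}^{25} A_i] ≤ Σ_i P[A_i] ≤ 25·p = 25·(1/25) = 1.
Numerically: 1 ≈ 1.0000000.
Is 1 < 1? NO.
Since the bound 1 is ≥ 1, the union bound is uninformative here; it does NOT by itself certify existence.

25·p = 1 ≈ 1.0000000; existence NOT certified by the union bound.


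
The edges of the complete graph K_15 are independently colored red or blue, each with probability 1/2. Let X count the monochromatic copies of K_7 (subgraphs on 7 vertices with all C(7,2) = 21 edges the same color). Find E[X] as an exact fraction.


Let X = Σ_S X_S over the C(15, 7) = 6435 subsets S of size 7, where X_S = 1 if the K_7 on S is monochromatic.
For a fixed S, the K_7 on S has C(7, 2) = 21 edges. P[all 21 edges red] = (1/2)^21, and likewise for blue, so P[monochromatic] = 2·(1/2)^21 = 2^{1 − 21} = 1/1048576.
Summing: E[X] = C(15, 7) · 2^{1 − 21} = 6435 · 1/1048576 = 6435/1048576.
Numerically: E[X] ≈ 0.0061.

E[X] = C(15,7)·2^(1−C(7,2)) = 6435/1048576 ≈ 0.0061.


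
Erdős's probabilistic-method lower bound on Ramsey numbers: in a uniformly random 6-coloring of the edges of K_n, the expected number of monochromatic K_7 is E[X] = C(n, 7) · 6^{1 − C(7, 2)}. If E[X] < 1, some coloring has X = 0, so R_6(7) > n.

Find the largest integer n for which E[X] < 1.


We need C(n, 7) · 6^{1 − 21} < 1, i.e. C(n, 7) < 6^{21 − 1} = 3656158440062976.
Check values of n near the boundary:
  n = 566: C(566, 7) = 3557206237959440; 3557206237959440 < 3656158440062976? YES
  n = 567: C(567, 7) = 3601671315933933; 3601671315933933 < 3656158440062976? YES
  n = 568: C(568, 7) = 3646611956239704; 3646611956239704 < 3656158440062976? YES
  n = 569: C(569, 7) = 3692032389858348; 3692032389858348 < 3656158440062976? NO
  n = 570: C(570, 7) = 3737936877831720; 3737936877831720 < 3656158440062976? NO
The largest n with C(n, 7) < 3656158440062976 is n = 568 (where E[X] = 16882462760369/16926659444736 ≈ 0.997). Hence R_6(7) > 568, i.e. R_6(7) ≥ 569.

Largest n = 568; hence R_6(7) > 568.


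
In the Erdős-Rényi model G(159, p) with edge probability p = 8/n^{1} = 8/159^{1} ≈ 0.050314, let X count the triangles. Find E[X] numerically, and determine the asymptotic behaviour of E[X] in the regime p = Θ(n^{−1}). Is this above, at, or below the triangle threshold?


Number of potential triangles: C(159, 3) = 657359.
Each occurs with probability p³ ≈ (0.050314)³ ≈ 1.2737335e-04.
By linearity: E[X] = C(159, 3)·p³ ≈ 657359 · 1.2737335e-04 ≈ 83.73002.
Here α = 1, so p = 8/n is exactly at the triangle threshold p ~ 1/n. Asymptotically E[X] → c³/6 = 8³/6 = 256/3 ≈ 85.33333, a bounded constant. In this regime the triangle count is asymptotically Poisson(c³/6).

E[X] ≈ 83.73002; in regime p = Θ(1/n^{1}) E[X] stays bounded (at the triangle threshold p ~ 1/n).


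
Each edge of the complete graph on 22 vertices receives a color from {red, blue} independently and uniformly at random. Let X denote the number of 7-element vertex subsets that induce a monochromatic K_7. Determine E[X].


Let X = Σ_S X_S over the C(22, 7) = 170544 subsets S of size 7, where X_S = 1 if the K_7 on S is monochromatic.
For a fixed S, the K_7 on S has C(7, 2) = 21 edges. P[all 21 edges red] = (1/2)^21, and likewise for blue, so P[monochromatic] = 2·(1/2)^21 = 2^{1 − 21} = 1/1048576.
Summing: E[X] = C(22, 7) · 2^{1 − 21} = 170544 · 1/1048576 = 10659/65536.
Numerically: E[X] ≈ 0.163.

E[X] = C(22,7)·2^(1−C(7,2)) = 10659/65536 ≈ 0.163.


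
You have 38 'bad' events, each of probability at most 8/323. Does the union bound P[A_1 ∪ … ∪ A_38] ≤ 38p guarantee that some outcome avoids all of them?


Union bound: P[∪_{i=1}^{38} A_i] ≤ Σ_i P[A_i] ≤ 38·p = 38·(8/323) = 16/17.
Numerically: 16/17 ≈ 0.941176.
Is 16/17 < 1? YES.
Since P[∪ A_i] ≤ 16/17 < 1, the complement has P[∩ A_i^c] ≥ 1 − 16/17 = 1/17 > 0, so some outcome avoids every A_i.

38·p = 16/17 ≈ 0.941176; existence CERTIFIED by the union bound.


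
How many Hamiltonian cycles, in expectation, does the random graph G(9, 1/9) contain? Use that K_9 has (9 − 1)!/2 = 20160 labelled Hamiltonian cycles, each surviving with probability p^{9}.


K_9 has (9 − 1)!/2 = 20160 labelled Hamiltonian cycles.
For each such Hamiltonian cycle H, let X_H = 1 if all 9 edges of H are present in G. Then P[X_H = 1] = p^{9} = (1/9)^{9} = 1/387420489.
By linearity: E[X] = Σ_H E[X_H] = 20160 · p^{9} = 20160 · 1/387420489 = 2240/43046721.
Numerically: E[X] ≈ 5.204e-05.

E[X] = 20160 · (1/9)^{9} = 2240/43046721 ≈ 5.204e-05.


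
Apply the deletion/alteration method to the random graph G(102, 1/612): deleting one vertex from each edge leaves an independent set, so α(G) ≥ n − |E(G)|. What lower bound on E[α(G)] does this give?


E[|E(G)|] = C(102, 2)·p = 5151 · (1/612) = 101/12.
E[α(G)] ≥ n − E[|E(G)|] = 102 − 101/12 = 1123/12.
Numerically: ≈ 93.58333.
(This is only a lower bound; the true E[α(G)] may be larger.)

E[α(G)] ≥ 1123/12 ≈ 93.58333.


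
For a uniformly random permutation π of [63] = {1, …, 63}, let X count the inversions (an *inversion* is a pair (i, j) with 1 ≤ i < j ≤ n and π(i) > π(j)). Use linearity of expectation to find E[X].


Write X = Σ X_I over the C(63, 2) = 1953 pairs i < j, with X_I the indicator of one inversion.
There are 1953 indicators.
For each fixed pair i < j, the values π(i) and π(j) are two distinct elements of {1, …, 63} in uniformly random order; by symmetry P[π(i) > π(j)] = 1/2.
By linearity: E[X] = 1953 · (1/2) = C(63, 2) · (1/2) = 1953/2 = 1953/2 ≈ 976.500000.

E[X] = 1953/2 = 976.500000.


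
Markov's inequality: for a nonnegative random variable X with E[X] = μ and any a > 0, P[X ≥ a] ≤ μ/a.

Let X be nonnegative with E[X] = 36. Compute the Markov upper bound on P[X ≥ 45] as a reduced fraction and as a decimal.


μ = E[X] = 36, a = 45.
Markov: P[X ≥ 45] ≤ μ/a = (36)/45 = 4/5.
Numerically: ≈ 0.800.
(Since a = 45 > μ = 36.000, the bound 4/5 is < 1 and informative.)

P[X ≥ 45] ≤ 4/5 ≈ 0.800.


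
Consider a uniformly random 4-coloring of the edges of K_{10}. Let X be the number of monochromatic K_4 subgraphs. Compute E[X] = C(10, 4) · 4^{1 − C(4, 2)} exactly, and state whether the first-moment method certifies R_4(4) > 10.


E[X] = C(10, 4) · 4^{1 − 6} = 210 · 4^{−5} = 210/1024.
As a reduced fraction: E[X] = 105/512 ≈ 0.2050781.
Is E[X] < 1? YES.
Since E[X] < 1, there exists a 4-coloring of K_{10} with no monochromatic K_4; hence R_4(4) > 10.

E[X] = 105/512 ≈ 0.2050781; E[X] < 1, so R_4(4) > 10.


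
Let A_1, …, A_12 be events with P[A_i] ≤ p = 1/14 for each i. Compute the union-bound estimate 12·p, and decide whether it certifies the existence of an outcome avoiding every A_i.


Union bound: P[∪_{i=1}^{12} A_i] ≤ Σ_i P[A_i] ≤ 12·p = 12·(1/14) = 6/7.
Numerically: 6/7 ≈ 0.857.
Is 6/7 < 1? YES.
Since P[∪ A_i] ≤ 6/7 < 1, the complement has P[∩ A_i^c] ≥ 1 − 6/7 = 1/7 > 0, so some outcome avoids every A_i.

12·p = 6/7 ≈ 0.857; existence CERTIFIED by the union bound.


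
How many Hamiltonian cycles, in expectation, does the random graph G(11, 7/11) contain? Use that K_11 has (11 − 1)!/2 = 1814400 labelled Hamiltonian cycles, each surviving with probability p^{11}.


K_11 has (11 − 1)!/2 = 1814400 labelled Hamiltonian cycles.
For each such Hamiltonian cycle H, let X_H = 1 if all 11 edges of H are present in G. Then P[X_H = 1] = p^{11} = (7/11)^{11} = 1977326743/285311670611.
By linearity: E[X] = Σ_H E[X_H] = 1814400 · p^{11} = 1814400 · 1977326743/285311670611 = 3587661642499200/285311670611.
Numerically: E[X] ≈ 12574.5.

E[X] = 1814400 · (7/11)^{11} = 3587661642499200/285311670611 ≈ 12574.5.


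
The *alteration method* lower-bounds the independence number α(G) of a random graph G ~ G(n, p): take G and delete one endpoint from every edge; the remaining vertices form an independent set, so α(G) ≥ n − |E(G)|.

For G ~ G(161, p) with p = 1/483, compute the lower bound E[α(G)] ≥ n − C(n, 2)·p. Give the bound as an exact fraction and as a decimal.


E[|E(G)|] = C(161, 2)·p = 12880 · (1/483) = 80/3.
E[α(G)] ≥ n − E[|E(G)|] = 161 − 80/3 = 403/3.
Numerically: ≈ 134.333.
(This is only a lower bound; the true E[α(G)] may be larger.)

E[α(G)] ≥ 403/3 ≈ 134.333.


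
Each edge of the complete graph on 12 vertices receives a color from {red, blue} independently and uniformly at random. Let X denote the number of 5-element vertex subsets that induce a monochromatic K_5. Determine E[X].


Let X = Σ_S X_S over the C(12, 5) = 792 subsets S of size 5, where X_S = 1 if the K_5 on S is monochromatic.
For a fixed S, the K_5 on S has C(5, 2) = 10 edges. P[all 10 edges red] = (1/2)^10, and likewise for blue, so P[monochromatic] = 2·(1/2)^10 = 2^{1 − 10} = 1/512.
By linearity: E[X] = C(12, 5) · 2^{1 − 10} = 792 · 1/512 = 99/64.
Numerically: E[X] ≈ 1.5469.

E[X] = C(12,5)·2^(1−C(5,2)) = 99/64 ≈ 1.5469.


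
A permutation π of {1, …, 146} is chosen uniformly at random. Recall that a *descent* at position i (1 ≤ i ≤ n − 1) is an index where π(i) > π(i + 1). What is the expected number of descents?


Write X = Σ X_I over i = 1, …, 145, with X_I the indicator of one descent.
There are 145 indicators.
For each fixed i, the pair (π(i), π(i+1)) is a uniformly random ordered pair of distinct values from {1, …, 146}; by symmetry P[π(i) > π(i+1)] = 1/2.
By linearity: E[X] = 145 · (1/2) = (146 − 1) · (1/2) = 145/2 ≈ 72.5000.

E[X] = 145/2 = 72.5000.


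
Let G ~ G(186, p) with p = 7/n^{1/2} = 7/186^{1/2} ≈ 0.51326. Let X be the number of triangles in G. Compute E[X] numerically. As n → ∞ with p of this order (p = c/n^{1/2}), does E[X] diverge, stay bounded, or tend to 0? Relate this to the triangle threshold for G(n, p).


Number of potential triangles: C(186, 3) = 1055240.
Each occurs with probability p³ ≈ (0.51326)³ ≈ 1.3521495e-01.
By linearity: E[X] = C(186, 3)·p³ ≈ 1055240 · 1.3521495e-01 ≈ 142684.22115.
Since α = 1/2 < 1, p = c/n^{1/2} ≫ 1/n is above the triangle threshold p ~ 1/n. Asymptotically E[X] ~ (c³/6)·n^{3(1−α)} = (7³/6)·n^{1.5} → ∞; triangles are abundant w.h.p.

E[X] ≈ 142684.22115; in regime p = Θ(1/n^{1/2}) E[X] diverges (above the triangle threshold p ~ 1/n).


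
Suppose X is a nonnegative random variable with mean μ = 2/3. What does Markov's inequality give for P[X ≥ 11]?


μ = E[X] = 2/3, a = 11.
Markov: P[X ≥ 11] ≤ μ/a = (2/3)/11 = 2/33.
Numerically: ≈ 0.060606.
(Since a = 11 > μ = 0.666667, the bound 2/33 is < 1 and informative.)

P[X ≥ 11] ≤ 2/33 ≈ 0.060606.


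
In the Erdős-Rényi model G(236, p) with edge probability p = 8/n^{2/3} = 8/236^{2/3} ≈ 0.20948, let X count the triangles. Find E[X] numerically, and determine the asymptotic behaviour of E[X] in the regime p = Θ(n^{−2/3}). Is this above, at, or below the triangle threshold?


Number of potential triangles: C(236, 3) = 2162940.
Each occurs with probability p³ ≈ (0.20948)³ ≈ 9.1927607e-03.
By linearity: E[X] = C(236, 3)·p³ ≈ 2162940 · 9.1927607e-03 ≈ 19883.38983.
Since α = 2/3 < 1, p = c/n^{2/3} ≫ 1/n is above the triangle threshold p ~ 1/n. Asymptotically E[X] ~ (c³/6)·n^{3(1−α)} = (8³/6)·n^{1} → ∞; triangles are abundant w.h.p.

E[X] ≈ 19883.38983; in regime p = Θ(1/n^{2/3}) E[X] diverges (above the triangle threshold p ~ 1/n).


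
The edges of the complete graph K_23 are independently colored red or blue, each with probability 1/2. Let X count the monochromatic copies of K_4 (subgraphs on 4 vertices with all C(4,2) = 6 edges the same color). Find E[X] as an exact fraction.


Let X = Σ_S X_S over the C(23, 4) = 8855 subsets S of size 4, where X_S = 1 if the K_4 on S is monochromatic.
For a fixed S, the K_4 on S has C(4, 2) = 6 edges. P[all 6 edges red] = (1/2)^6, and likewise for blue, so P[monochromatic] = 2·(1/2)^6 = 2^{1 − 6} = 1/32.
By linearity: E[X] = C(23, 4) · 2^{1 − 6} = 8855 · 1/32 = 8855/32.
Numerically: E[X] ≈ 276.718750.

E[X] = C(23,4)·2^(1−C(4,2)) = 8855/32 ≈ 276.718750.


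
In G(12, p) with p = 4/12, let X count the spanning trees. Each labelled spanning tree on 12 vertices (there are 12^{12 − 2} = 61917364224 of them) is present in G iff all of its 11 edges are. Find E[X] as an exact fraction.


K_12 has 12^{12 − 2} = 61917364224 labelled spanning trees.
For each such spanning tree H, let X_H = 1 if all 11 edges of H are present in G. Then P[X_H = 1] = p^{11} = (1/3)^{11} = 1/177147.
By linearity of expectation: E[X] = Σ_H E[X_H] = 61917364224 · p^{11} = 61917364224 · 1/177147 = 1048576/3.
Numerically: E[X] ≈ 3.4953e+05.

E[X] = 61917364224 · (1/3)^{11} = 1048576/3 ≈ 3.4953e+05.


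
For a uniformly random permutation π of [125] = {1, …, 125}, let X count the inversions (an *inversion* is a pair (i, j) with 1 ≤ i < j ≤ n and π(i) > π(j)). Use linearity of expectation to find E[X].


Write X = Σ X_I over the C(125, 2) = 7750 pairs i < j, with X_I the indicator of one inversion.
There are 7750 indicators.
For each fixed pair i < j, the values π(i) and π(j) are two distinct elements of {1, …, 125} in uniformly random order; by symmetry P[π(i) > π(j)] = 1/2.
By linearity: E[X] = 7750 · (1/2) = C(125, 2) · (1/2) = 7750/2 = 3875 ≈ 3875.000000.

E[X] = 3875 = 3875.000000.


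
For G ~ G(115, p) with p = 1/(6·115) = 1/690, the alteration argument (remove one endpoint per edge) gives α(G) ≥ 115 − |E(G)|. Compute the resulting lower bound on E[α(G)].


E[|E(G)|] = C(115, 2)·p = 6555 · (1/690) = 19/2.
E[α(G)] ≥ n − E[|E(G)|] = 115 − 19/2 = 211/2.
Numerically: ≈ 105.500.
(This is only a lower bound; the true E[α(G)] may be larger.)

E[α(G)] ≥ 211/2 ≈ 105.500.


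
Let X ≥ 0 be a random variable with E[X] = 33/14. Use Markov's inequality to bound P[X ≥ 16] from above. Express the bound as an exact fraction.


μ = E[X] = 33/14, a = 16.
Markov: P[X ≥ 16] ≤ μ/a = (33/14)/16 = 33/224.
Numerically: ≈ 0.14732.
(Since a = 16 > μ = 2.35714, the bound 33/224 is < 1 and informative.)

P[X ≥ 16] ≤ 33/224 ≈ 0.14732.


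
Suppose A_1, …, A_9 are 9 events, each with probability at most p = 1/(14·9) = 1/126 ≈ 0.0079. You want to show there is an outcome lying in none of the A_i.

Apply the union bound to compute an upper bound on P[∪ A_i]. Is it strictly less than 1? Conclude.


Union bound: P[∪_{i=1}^{9} A_i] ≤ Σ_i P[A_i] ≤ 9·p = 9·(1/126) = 1/14.
Numerically: 1/14 ≈ 0.0714.
Is 1/14 < 1? YES.
Since P[∪ A_i] ≤ 1/14 < 1, the complement has P[∩ A_i^c] ≥ 1 − 1/14 = 13/14 > 0, so some outcome avoids every A_i.

9·p = 1/14 ≈ 0.0714; existence CERTIFIED by the union bound.


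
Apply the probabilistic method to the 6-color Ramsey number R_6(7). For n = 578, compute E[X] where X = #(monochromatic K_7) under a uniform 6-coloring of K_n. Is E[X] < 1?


E[X] = C(578, 7) · 6^{1 − 21} = 4123120110457920 · 6^{−20} = 4123120110457920/3656158440062976.
As a reduced fraction: E[X] = 21474583908635/19042491875328 ≈ 1.128.
Is E[X] < 1? NO.
Since E[X] ≥ 1, the first-moment bound is inconclusive at n = 578; it does NOT by itself certify R_6(7) > 578.

E[X] = 21474583908635/19042491875328 ≈ 1.128; E[X] ≥ 1; first-moment method inconclusive here.


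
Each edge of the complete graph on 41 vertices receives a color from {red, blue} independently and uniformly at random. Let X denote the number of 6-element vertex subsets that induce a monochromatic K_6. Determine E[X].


Let X = Σ_S X_S over the C(41, 6) = 4496388 subsets S of size 6, where X_S = 1 if the K_6 on S is monochromatic.
For a fixed S, the K_6 on S has C(6, 2) = 15 edges. P[all 15 edges red] = (1/2)^15, and likewise for blue, so P[monochromatic] = 2·(1/2)^15 = 2^{1 − 15} = 1/16384.
By linearity: E[X] = C(41, 6) · 2^{1 − 15} = 4496388 · 1/16384 = 1124097/4096.
Numerically: E[X] ≈ 274.438.

E[X] = C(41,6)·2^(1−C(6,2)) = 1124097/4096 ≈ 274.438.


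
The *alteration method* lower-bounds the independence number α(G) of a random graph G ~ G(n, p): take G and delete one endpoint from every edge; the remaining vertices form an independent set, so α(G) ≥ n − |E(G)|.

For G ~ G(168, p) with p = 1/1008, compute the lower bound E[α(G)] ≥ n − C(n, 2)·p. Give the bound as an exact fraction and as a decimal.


E[|E(G)|] = C(168, 2)·p = 14028 · (1/1008) = 167/12.
E[α(G)] ≥ n − E[|E(G)|] = 168 − 167/12 = 1849/12.
Numerically: ≈ 154.08333.
(This is only a lower bound; the true E[α(G)] may be larger.)

E[α(G)] ≥ 1849/12 ≈ 154.08333.


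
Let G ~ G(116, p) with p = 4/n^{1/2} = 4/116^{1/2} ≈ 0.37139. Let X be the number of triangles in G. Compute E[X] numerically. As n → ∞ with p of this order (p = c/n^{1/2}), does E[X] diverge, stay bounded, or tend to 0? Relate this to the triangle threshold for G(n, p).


Number of potential triangles: C(116, 3) = 253460.
Each occurs with probability p³ ≈ (0.37139)³ ≈ 5.1226300e-02.
By linearity: E[X] = C(116, 3)·p³ ≈ 253460 · 5.1226300e-02 ≈ 12983.81805.
Since α = 1/2 < 1, p = c/n^{1/2} ≫ 1/n is above the triangle threshold p ~ 1/n. Asymptotically E[X] ~ (c³/6)·n^{3(1−α)} = (4³/6)·n^{1.5} → ∞; triangles are abundant w.h.p.

E[X] ≈ 12983.81805; in regime p = Θ(1/n^{1/2}) E[X] diverges (above the triangle threshold p ~ 1/n).


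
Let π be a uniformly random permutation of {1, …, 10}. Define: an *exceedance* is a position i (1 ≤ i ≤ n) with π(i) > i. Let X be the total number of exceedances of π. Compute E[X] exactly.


Write X = Σ_{i=1}^{10} X_i, where X_i = 1_{π(i) > i}.
For each fixed i, π(i) is uniform over {1, …, 10} (marginal of a uniform permutation), so P[π(i) > i] = (n − i)/n. Summing: Σ_{i=1}^{10} (n − i)/n = (0 + 1 + … + 9)/10 = 10(10 − 1)/(2·10) = (10 − 1)/2.
Hence E[X] = Σ_{i=1}^{10} (10 − i)/10 = 9/2 ≈ 4.500000.

E[X] = 9/2 = 4.500000.


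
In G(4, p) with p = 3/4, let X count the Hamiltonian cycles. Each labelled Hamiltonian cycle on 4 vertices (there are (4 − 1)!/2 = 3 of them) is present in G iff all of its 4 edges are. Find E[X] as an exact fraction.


K_4 has (4 − 1)!/2 = 3 labelled Hamiltonian cycles.
For each such Hamiltonian cycle H, let X_H = 1 if all 4 edges of H are present in G. Then P[X_H = 1] = p^{4} = (3/4)^{4} = 81/256.
By linearity: E[X] = Σ_H E[X_H] = 3 · p^{4} = 3 · 81/256 = 243/256.
Numerically: E[X] ≈ 0.949.

E[X] = 3 · (3/4)^{4} = 243/256 ≈ 0.949.


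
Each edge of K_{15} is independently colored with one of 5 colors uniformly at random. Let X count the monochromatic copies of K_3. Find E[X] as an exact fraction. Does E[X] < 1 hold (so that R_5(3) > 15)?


E[X] = C(15, 3) · 5^{1 − 3} = 455 · 5^{−2} = 455/25.
As a reduced fraction: E[X] = 91/5 ≈ 18.2000000.
Is E[X] < 1? NO.
Since E[X] ≥ 1, the first-moment bound is inconclusive at n = 15; it does NOT by itself certify R_5(3) > 15.

E[X] = 91/5 ≈ 18.2000000; E[X] ≥ 1; first-moment method inconclusive here.


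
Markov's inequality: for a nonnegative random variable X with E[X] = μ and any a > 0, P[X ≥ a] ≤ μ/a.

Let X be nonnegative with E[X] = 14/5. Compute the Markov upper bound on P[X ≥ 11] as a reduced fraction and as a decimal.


μ = E[X] = 14/5, a = 11.
Markov: P[X ≥ 11] ≤ μ/a = (14/5)/11 = 14/55.
Numerically: ≈ 0.2545.
(Since a = 11 > μ = 2.8000, the bound 14/55 is < 1 and informative.)

P[X ≥ 11] ≤ 14/55 ≈ 0.2545.


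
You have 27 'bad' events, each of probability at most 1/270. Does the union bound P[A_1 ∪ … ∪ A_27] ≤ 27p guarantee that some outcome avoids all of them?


Union bound: P[∪_{i=1}^{27} A_i] ≤ Σ_i P[A_i] ≤ 27·p = 27·(1/270) = 1/10.
Numerically: 1/10 ≈ 0.100000.
Is 1/10 < 1? YES.
Since P[∪ A_i] ≤ 1/10 < 1, the complement has P[∩ A_i^c] ≥ 1 − 1/10 = 9/10 > 0, so some outcome avoids every A_i.

27·p = 1/10 ≈ 0.100000; existence CERTIFIED by the union bound.


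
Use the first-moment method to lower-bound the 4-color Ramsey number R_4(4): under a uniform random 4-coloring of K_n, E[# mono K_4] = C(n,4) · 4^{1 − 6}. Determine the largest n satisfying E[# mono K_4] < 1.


We need C(n, 4) · 4^{1 − 6} < 1, i.e. C(n, 4) < 4^{6 − 1} = 1024.
Check values of n near the boundary:
  n = 12: C(12, 4) = 495; 495 < 1024? YES
  n = 13: C(13, 4) = 715; 715 < 1024? YES
  n = 14: C(14, 4) = 1001; 1001 < 1024? YES
  n = 15: C(15, 4) = 1365; 1365 < 1024? NO
The largest n with C(n, 4) < 1024 is n = 14 (where E[X] = 1001/1024 ≈ 0.978). Hence R_4(4) > 14, i.e. R_4(4) ≥ 15.

Largest n = 14; hence R_4(4) > 14.


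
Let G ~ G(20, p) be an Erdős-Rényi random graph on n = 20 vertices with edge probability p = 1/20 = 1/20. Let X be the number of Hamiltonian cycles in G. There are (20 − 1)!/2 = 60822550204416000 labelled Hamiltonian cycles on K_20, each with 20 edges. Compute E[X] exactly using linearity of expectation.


K_20 has (20 − 1)!/2 = 60822550204416000 labelled Hamiltonian cycles.
For each such Hamiltonian cycle H, let X_H = 1 if all 20 edges of H are present in G. Then P[X_H = 1] = p^{20} = (1/20)^{20} = 1/104857600000000000000000000.
Summing the indicators: E[X] = Σ_H E[X_H] = 60822550204416000 · p^{20} = 60822550204416000 · 1/104857600000000000000000000 = 14849255421/25600000000000000000.
Numerically: E[X] ≈ 5.8005e-10.

E[X] = 60822550204416000 · (1/20)^{20} = 14849255421/25600000000000000000 ≈ 5.8005e-10.


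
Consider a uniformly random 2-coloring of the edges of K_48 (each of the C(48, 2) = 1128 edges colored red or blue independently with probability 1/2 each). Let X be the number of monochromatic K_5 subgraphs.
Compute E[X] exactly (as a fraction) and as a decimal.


Let X = Σ_S X_S over the C(48, 5) = 1712304 subsets S of size 5, where X_S = 1 if the K_5 on S is monochromatic.
For a fixed S, the K_5 on S has C(5, 2) = 10 edges. P[all 10 edges red] = (1/2)^10, and likewise for blue, so P[monochromatic] = 2·(1/2)^10 = 2^{1 − 10} = 1/512.
By linearity: E[X] = C(48, 5) · 2^{1 − 10} = 1712304 · 1/512 = 107019/32.
Numerically: E[X] ≈ 3344.344.

E[X] = C(48,5)·2^(1−C(5,2)) = 107019/32 ≈ 3344.344.


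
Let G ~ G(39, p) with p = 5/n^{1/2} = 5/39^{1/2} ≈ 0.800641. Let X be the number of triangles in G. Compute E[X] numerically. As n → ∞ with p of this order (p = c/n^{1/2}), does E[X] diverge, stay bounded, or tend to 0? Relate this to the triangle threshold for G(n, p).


Number of potential triangles: C(39, 3) = 9139.
Each occurs with probability p³ ≈ (0.800641)³ ≈ 5.13231262e-01.
By linearity: E[X] = C(39, 3)·p³ ≈ 9139 · 5.13231262e-01 ≈ 4690.420505.
Since α = 1/2 < 1, p = c/n^{1/2} ≫ 1/n is above the triangle threshold p ~ 1/n. Asymptotically E[X] ~ (c³/6)·n^{3(1−α)} = (5³/6)·n^{1.5} → ∞; triangles are abundant w.h.p.

E[X] ≈ 4690.420505; in regime p = Θ(1/n^{1/2}) E[X] diverges (above the triangle threshold p ~ 1/n).


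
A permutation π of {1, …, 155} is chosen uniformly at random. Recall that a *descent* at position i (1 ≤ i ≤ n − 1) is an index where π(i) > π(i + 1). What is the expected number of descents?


Write X = Σ X_I over i = 1, …, 154, with X_I the indicator of one descent.
There are 154 indicators.
For each fixed i, the pair (π(i), π(i+1)) is a uniformly random ordered pair of distinct values from {1, …, 155}; by symmetry P[π(i) > π(i+1)] = 1/2.
By linearity: E[X] = 154 · (1/2) = (155 − 1) · (1/2) = 77 ≈ 77.000000.

E[X] = 77 = 77.000000.


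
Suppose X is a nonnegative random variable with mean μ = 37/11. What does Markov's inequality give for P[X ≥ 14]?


μ = E[X] = 37/11, a = 14.
Markov: P[X ≥ 14] ≤ μ/a = (37/11)/14 = 37/154.
Numerically: ≈ 0.240.
(Since a = 14 > μ = 3.364, the bound 37/154 is < 1 and informative.)

P[X ≥ 14] ≤ 37/154 ≈ 0.240.


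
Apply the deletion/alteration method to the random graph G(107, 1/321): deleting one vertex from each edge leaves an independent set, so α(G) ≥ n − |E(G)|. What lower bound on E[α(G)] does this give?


E[|E(G)|] = C(107, 2)·p = 5671 · (1/321) = 53/3.
E[α(G)] ≥ n − E[|E(G)|] = 107 − 53/3 = 268/3.
Numerically: ≈ 89.333.
(This is only a lower bound; the true E[α(G)] may be larger.)

E[α(G)] ≥ 268/3 ≈ 89.333.


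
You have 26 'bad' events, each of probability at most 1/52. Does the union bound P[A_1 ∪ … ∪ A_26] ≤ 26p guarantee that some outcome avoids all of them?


Union bound: P[∪_{i=1}^{26} A_i] ≤ Σ_i P[A_i] ≤ 26·p = 26·(1/52) = 1/2.
Numerically: 1/2 ≈ 0.50000.
Is 1/2 < 1? YES.
Since P[∪ A_i] ≤ 1/2 < 1, the complement has P[∩ A_i^c] ≥ 1 − 1/2 = 1/2 > 0, so some outcome avoids every A_i.

26·p = 1/2 ≈ 0.50000; existence CERTIFIED by the union bound.


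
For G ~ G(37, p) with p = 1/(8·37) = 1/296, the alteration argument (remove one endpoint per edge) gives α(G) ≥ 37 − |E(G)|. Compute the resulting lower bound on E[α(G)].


E[|E(G)|] = C(37, 2)·p = 666 · (1/296) = 9/4.
E[α(G)] ≥ n − E[|E(G)|] = 37 − 9/4 = 139/4.
Numerically: ≈ 34.75000.
(This is only a lower bound; the true E[α(G)] may be larger.)

E[α(G)] ≥ 139/4 ≈ 34.75000.


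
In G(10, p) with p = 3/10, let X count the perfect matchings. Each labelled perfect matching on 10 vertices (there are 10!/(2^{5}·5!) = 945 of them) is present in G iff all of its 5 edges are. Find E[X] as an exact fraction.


K_10 has 10!/(2^{5}·5!) = 945 labelled perfect matchings.
For each such perfect matching H, let X_H = 1 if all 5 edges of H are present in G. Then P[X_H = 1] = p^{5} = (3/10)^{5} = 243/100000.
Summing the indicators: E[X] = Σ_H E[X_H] = 945 · p^{5} = 945 · 243/100000 = 45927/20000.
Numerically: E[X] ≈ 2.2963.

E[X] = 945 · (3/10)^{5} = 45927/20000 ≈ 2.2963.


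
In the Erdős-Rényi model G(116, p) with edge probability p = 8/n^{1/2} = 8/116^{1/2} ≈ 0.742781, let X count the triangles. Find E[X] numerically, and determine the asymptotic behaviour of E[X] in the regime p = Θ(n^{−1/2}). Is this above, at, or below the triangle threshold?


Number of potential triangles: C(116, 3) = 253460.
Each occurs with probability p³ ≈ (0.742781)³ ≈ 4.09810401e-01.
By linearity: E[X] = C(116, 3)·p³ ≈ 253460 · 4.09810401e-01 ≈ 103870.544363.
Since α = 1/2 < 1, p = c/n^{1/2} ≫ 1/n is above the triangle threshold p ~ 1/n. Asymptotically E[X] ~ (c³/6)·n^{3(1−α)} = (8³/6)·n^{1.5} → ∞; triangles are abundant w.h.p.

E[X] ≈ 103870.544363; in regime p = Θ(1/n^{1/2}) E[X] diverges (above the triangle threshold p ~ 1/n).


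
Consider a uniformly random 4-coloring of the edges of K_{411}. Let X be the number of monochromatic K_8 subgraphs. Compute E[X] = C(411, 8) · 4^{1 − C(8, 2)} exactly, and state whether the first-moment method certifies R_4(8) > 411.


E[X] = C(411, 8) · 4^{1 − 28} = 18855821462126715 · 4^{−27} = 18855821462126715/18014398509481984.
As a reduced fraction: E[X] = 18855821462126715/18014398509481984 ≈ 1.04671.
Is E[X] < 1? NO.
Since E[X] ≥ 1, the first-moment bound is inconclusive at n = 411; it does NOT by itself certify R_4(8) > 411.

E[X] = 18855821462126715/18014398509481984 ≈ 1.04671; E[X] ≥ 1; first-moment method inconclusive here.


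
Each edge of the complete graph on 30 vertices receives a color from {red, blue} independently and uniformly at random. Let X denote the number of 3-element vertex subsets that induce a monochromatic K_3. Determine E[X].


Let X = Σ_S X_S over the C(30, 3) = 4060 subsets S of size 3, where X_S = 1 if the K_3 on S is monochromatic.
For a fixed S, the K_3 on S has C(3, 2) = 3 edges. P[all 3 edges red] = (1/2)^3, and likewise for blue, so P[monochromatic] = 2·(1/2)^3 = 2^{1 − 3} = 1/4.
By linearity: E[X] = C(30, 3) · 2^{1 − 3} = 4060 · 1/4 = 1015.
Numerically: E[X] ≈ 1015.000000.

E[X] = C(30,3)·2^(1−C(3,2)) = 1015 ≈ 1015.000000.


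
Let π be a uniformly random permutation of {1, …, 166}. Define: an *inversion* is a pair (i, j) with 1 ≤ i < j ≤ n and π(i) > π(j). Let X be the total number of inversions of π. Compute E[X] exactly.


Write X = Σ X_I over the C(166, 2) = 13695 pairs i < j, with X_I the indicator of one inversion.
There are 13695 indicators.
For each fixed pair i < j, the values π(i) and π(j) are two distinct elements of {1, …, 166} in uniformly random order; by symmetry P[π(i) > π(j)] = 1/2.
By linearity: E[X] = 13695 · (1/2) = C(166, 2) · (1/2) = 13695/2 = 13695/2 ≈ 6847.500.

E[X] = 13695/2 = 6847.500.
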